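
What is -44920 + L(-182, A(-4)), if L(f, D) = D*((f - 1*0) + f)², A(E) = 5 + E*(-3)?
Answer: 2207512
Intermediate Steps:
A(E) = 5 - 3*E
L(f, D) = 4*D*f² (L(f, D) = D*((f + 0) + f)² = D*(f + f)² = D*(2*f)² = D*(4*f²) = 4*D*f²)
-44920 + L(-182, A(-4)) = -44920 + 4*(5 - 3*(-4))*(-182)² = -44920 + 4*(5 + 12)*33124 = -44920 + 4*17*33124 = -44920 + 2252432 = 2207512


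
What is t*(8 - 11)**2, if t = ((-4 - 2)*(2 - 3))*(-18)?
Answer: -972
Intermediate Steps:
t = -108 (t = -6*(-1)*(-18) = 6*(-18) = -108)
t*(8 - 11)**2 = -108*(8 - 11)**2 = -108*(-3)**2 = -108*9 = -972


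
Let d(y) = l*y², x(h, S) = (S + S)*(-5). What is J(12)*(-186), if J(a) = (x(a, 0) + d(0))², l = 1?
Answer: 0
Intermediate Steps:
x(h, S) = -10*S (x(h, S) = (2*S)*(-5) = -10*S)
d(y) = y² (d(y) = 1*y² = y²)
J(a) = 0 (J(a) = (-10*0 + 0²)² = (0 + 0)² = 0² = 0)
J(12)*(-186) = 0*(-186) = 0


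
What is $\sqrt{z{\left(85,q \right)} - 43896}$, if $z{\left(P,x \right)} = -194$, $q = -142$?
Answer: $i \sqrt{44090} \approx 209.98 i$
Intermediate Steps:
$\sqrt{z{\left(85,q \right)} - 43896} = \sqrt{-194 - 43896} = \sqrt{-44090} = i \sqrt{44090}$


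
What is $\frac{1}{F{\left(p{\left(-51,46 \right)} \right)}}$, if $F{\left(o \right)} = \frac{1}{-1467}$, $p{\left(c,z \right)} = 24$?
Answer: $-1467$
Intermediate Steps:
$F{\left(o \right)} = - \frac{1}{1467}$
$\frac{1}{F{\left(p{\left(-51,46 \right)} \right)}} = \frac{1}{- \frac{1}{1467}} = -1467$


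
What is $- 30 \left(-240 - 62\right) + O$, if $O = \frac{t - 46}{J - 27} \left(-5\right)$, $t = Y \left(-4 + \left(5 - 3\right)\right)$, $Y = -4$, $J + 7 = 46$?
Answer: $\frac{54455}{6} \approx 9075.8$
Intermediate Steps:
$J = 39$ ($J = -7 + 46 = 39$)
$t = 8$ ($t = - 4 \left(-4 + \left(5 - 3\right)\right) = - 4 \left(-4 + 2\right) = \left(-4\right) \left(-2\right) = 8$)
$O = \frac{95}{6}$ ($O = \frac{8 - 46}{39 - 27} \left(-5\right) = - \frac{38}{12} \left(-5\right) = \left(-38\right) \frac{1}{12} \left(-5\right) = \left(- \frac{19}{6}\right) \left(-5\right) = \frac{95}{6} \approx 15.833$)
$- 30 \left(-240 - 62\right) + O = - 30 \left(-240 - 62\right) + \frac{95}{6} = \left(-30\right) \left(-302\right) + \frac{95}{6} = 9060 + \frac{95}{6} = \frac{54455}{6}$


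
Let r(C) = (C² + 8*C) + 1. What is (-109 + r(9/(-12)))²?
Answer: 3294225/256 ≈ 12868.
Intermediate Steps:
r(C) = 1 + C² + 8*C
(-109 + r(9/(-12)))² = (-109 + (1 + (9/(-12))² + 8*(9/(-12))))² = (-109 + (1 + (9*(-1/12))² + 8*(9*(-1/12))))² = (-109 + (1 + (-¾)² + 8*(-¾)))² = (-109 + (1 + 9/16 - 6))² = (-109 - 71/16)² = (-1815/16)² = 3294225/256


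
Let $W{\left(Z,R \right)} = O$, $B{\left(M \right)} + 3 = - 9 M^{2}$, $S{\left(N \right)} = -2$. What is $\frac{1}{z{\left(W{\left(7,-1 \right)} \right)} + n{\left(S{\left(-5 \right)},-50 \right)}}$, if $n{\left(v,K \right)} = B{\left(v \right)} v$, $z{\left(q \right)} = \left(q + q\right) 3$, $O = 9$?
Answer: $\frac{1}{132} \approx 0.0075758$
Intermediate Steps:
$B{\left(M \right)} = -3 - 9 M^{2}$
$W{\left(Z,R \right)} = 9$
$z{\left(q \right)} = 6 q$ ($z{\left(q \right)} = 2 q 3 = 6 q$)
$n{\left(v,K \right)} = v \left(-3 - 9 v^{2}\right)$ ($n{\left(v,K \right)} = \left(-3 - 9 v^{2}\right) v = v \left(-3 - 9 v^{2}\right)$)
$\frac{1}{z{\left(W{\left(7,-1 \right)} \right)} + n{\left(S{\left(-5 \right)},-50 \right)}} = \frac{1}{6 \cdot 9 - \left(-6 + 9 \left(-2\right)^{3}\right)} = \frac{1}{54 + \left(\left(-9\right) \left(-8\right) + 6\right)} = \frac{1}{54 + \left(72 + 6\right)} = \frac{1}{54 + 78} = \frac{1}{132}$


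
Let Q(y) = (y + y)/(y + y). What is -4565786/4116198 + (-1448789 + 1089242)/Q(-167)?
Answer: -739985604046/2058099 ≈ -3.5955e+5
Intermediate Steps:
Q(y) = 1 (Q(y) = (2*y)/((2*y)) = (2*y)*(1/(2*y)) = 1)
-4565786/4116198 + (-1448789 + 1089242)/Q(-167) = -4565786/4116198 + (-1448789 + 1089242)/1 = -4565786*1/4116198 - 359547*1 = -2282893/2058099 - 359547 = -739985604046/2058099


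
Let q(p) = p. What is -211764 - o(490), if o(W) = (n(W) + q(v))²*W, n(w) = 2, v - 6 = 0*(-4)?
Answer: -243124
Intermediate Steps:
v = 6 (v = 6 + 0*(-4) = 6 + 0 = 6)
o(W) = 64*W (o(W) = (2 + 6)²*W = 8²*W = 64*W)
-211764 - o(490) = -211764 - 64*490 = -211764 - 1*31360 = -211764 - 31360 = -243124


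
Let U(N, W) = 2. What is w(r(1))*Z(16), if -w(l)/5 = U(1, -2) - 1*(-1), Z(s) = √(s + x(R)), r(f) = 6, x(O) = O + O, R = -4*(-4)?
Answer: -60*√3 ≈ -103.92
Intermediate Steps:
R = 16
x(O) = 2*O
Z(s) = √(32 + s) (Z(s) = √(s + 2*16) = √(s + 32) = √(32 + s))
w(l) = -15 (w(l) = -5*(2 - 1*(-1)) = -5*(2 + 1) = -5*3 = -15)
w(r(1))*Z(16) = -15*√(32 + 16) = -60*√3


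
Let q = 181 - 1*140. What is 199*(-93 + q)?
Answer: -10348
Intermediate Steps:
q = 41 (q = 181 - 140 = 41)
199*(-93 + q) = 199*(-93 + 41) = 199*(-52) = -10348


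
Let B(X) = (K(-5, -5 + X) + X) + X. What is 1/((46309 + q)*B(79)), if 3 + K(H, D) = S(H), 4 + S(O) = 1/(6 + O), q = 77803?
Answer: 1/18865024 ≈ 5.3008e-8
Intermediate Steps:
S(O) = -4 + 1/(6 + O)
K(H, D) = -3 + (-23 - 4*H)/(6 + H)
B(X) = -6 + 2*X (B(X) = ((-41 - 7*(-5))/(6 - 5) + X) + X = ((-41 + 35)/1 + X) + X = (1*(-6) + X) + X = (-6 + X) + X = -6 + 2*X)
1/((46309 + q)*B(79)) = 1/((46309 + 77803)*(-6 + 2*79)) = 1/(124112*(-6 + 158)) = (1/124112)/152 = (1/124112)*(1/152) = 1/18865024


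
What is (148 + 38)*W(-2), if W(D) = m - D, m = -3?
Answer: -186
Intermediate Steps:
W(D) = -3 - D
(148 + 38)*W(-2) = (148 + 38)*(-3 - 1*(-2)) = 186*(-3 + 2) = 186*(-1) = -186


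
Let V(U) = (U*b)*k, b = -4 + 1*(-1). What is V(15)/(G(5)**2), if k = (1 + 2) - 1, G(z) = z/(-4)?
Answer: -96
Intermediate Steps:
G(z) = -z/4 (G(z) = z*(-1/4) = -z/4)
k = 2 (k = 3 - 1 = 2)
b = -5 (b = -4 - 1 = -5)
V(U) = -10*U (V(U) = (U*(-5))*2 = -5*U*2 = -10*U)
V(15)/(G(5)**2) = (-10*15)/((-1/4*5)**2) = -150/((-5/4)**2) = -150/25/16 = -150*16/25 = -96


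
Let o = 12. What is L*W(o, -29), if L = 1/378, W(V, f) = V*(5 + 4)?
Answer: 2/7 ≈ 0.28571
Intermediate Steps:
W(V, f) = 9*V (W(V, f) = V*9 = 9*V)
L = 1/378 ≈ 0.0026455
L*W(o, -29) = (9*12)/378 = (1/378)*108 = 2/7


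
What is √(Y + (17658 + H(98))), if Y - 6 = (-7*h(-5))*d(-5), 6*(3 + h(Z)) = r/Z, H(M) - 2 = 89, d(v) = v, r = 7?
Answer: √635106/6 ≈ 132.82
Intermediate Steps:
H(M) = 91 (H(M) = 2 + 89 = 91)
h(Z) = -3 + 7/(6*Z) (h(Z) = -3 + (7/Z)/6 = -3 + 7/(6*Z))
Y = -643/6 (Y = 6 - 7*(-3 + (7/6)/(-5))*(-5) = 6 - 7*(-3 + (7/6)*(-⅕))*(-5) = 6 - 7*(-3 - 7/30)*(-5) = 6 - 7*(-97/30)*(-5) = 6 + (679/30)*(-5) = 6 - 679/6 = -643/6 ≈ -107.17)
√(Y + (17658 + H(98))) = √(-643/6 + (17658 + 91)) = √(-643/6 + 17749) = √(105851/6) = √635106/6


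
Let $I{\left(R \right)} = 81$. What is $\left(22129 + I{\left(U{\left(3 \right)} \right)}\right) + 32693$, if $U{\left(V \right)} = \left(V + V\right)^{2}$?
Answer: $54903$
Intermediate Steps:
$U{\left(V \right)} = 4 V^{2}$ ($U{\left(V \right)} = \left(2 V\right)^{2} = 4 V^{2}$)
$\left(22129 + I{\left(U{\left(3 \right)} \right)}\right) + 32693 = \left(22129 + 81\right) + 32693 = 22210 + 32693 = 54903$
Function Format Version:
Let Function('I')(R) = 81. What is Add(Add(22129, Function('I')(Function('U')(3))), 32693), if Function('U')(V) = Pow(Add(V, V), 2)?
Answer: 54903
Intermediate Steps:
Function('U')(V) = Mul(4, Pow(V, 2)) (Function('U')(V) = Pow(Mul(2, V), 2) = Mul(4, Pow(V, 2)))
Add(Add(22129, Function('I')(Function('U')(3))), 32693) = Add(Add(22129, 81), 32693) = Add(22210, 32693) = 54903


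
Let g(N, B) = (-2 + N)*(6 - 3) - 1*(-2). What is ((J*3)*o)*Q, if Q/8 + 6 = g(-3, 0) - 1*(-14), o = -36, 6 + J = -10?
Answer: -69120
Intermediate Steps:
J = -16 (J = -6 - 10 = -16)
g(N, B) = -4 + 3*N (g(N, B) = (-2 + N)*3 + 2 = (-6 + 3*N) + 2 = -4 + 3*N)
Q = -40 (Q = -48 + 8*((-4 + 3*(-3)) - 1*(-14)) = -48 + 8*((-4 - 9) + 14) = -48 + 8*(-13 + 14) = -48 + 8*1 = -48 + 8 = -40)
((J*3)*o)*Q = (-16*3*(-36))*(-40) = -48*(-36)*(-40) = 1728*(-40) = -69120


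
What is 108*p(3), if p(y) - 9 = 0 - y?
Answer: 648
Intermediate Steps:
p(y) = 9 - y (p(y) = 9 + (0 - y) = 9 - y)
108*p(3) = 108*(9 - 1*3) = 108*(9 - 3) = 108*6 = 648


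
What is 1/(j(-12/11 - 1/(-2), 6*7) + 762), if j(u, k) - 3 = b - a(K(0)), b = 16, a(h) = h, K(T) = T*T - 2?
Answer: 1/783 ≈ 0.0012771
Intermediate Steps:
K(T) = -2 + T² (K(T) = T² - 2 = -2 + T²)
j(u, k) = 21 (j(u, k) = 3 + (16 - (-2 + 0²)) = 3 + (16 - (-2 + 0)) = 3 + (16 - 1*(-2)) = 3 + (16 + 2) = 3 + 18 = 21)
1/(j(-12/11 - 1/(-2), 6*7) + 762) = 1/(21 + 762) = 1/783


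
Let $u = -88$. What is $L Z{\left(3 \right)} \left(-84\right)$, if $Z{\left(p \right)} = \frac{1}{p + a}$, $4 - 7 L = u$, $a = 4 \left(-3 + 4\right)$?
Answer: $- \frac{1104}{7} \approx -157.71$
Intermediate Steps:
$a = 4$ ($a = 4 \cdot 1 = 4$)
$L = \frac{92}{7}$ ($L = \frac{4}{7} - - \frac{88}{7} = \frac{4}{7} + \frac{88}{7} = \frac{92}{7} \approx 13.143$)
$Z{\left(p \right)} = \frac{1}{4 + p}$ ($Z{\left(p \right)} = \frac{1}{p + 4} = \frac{1}{4 + p}$)
$L Z{\left(3 \right)} \left(-84\right) = \frac{92}{7 \left(4 + 3\right)} \left(-84\right) = \frac{92}{7 \cdot 7} \left(-84\right) = \frac{92}{7} \cdot \frac{1}{7} \left(-84\right) = \frac{92}{49} \left(-84\right) = - \frac{1104}{7}$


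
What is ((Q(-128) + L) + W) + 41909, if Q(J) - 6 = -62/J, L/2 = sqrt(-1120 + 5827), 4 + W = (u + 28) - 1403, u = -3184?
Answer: 2390559/64 + 6*sqrt(523) ≈ 37490.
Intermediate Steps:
W = -4563 (W = -4 + ((-3184 + 28) - 1403) = -4 + (-3156 - 1403) = -4 - 4559 = -4563)
L = 6*sqrt(523) (L = 2*sqrt(-1120 + 5827) = 2*sqrt(4707) = 2*(3*sqrt(523)) = 6*sqrt(523) ≈ 137.22)
Q(J) = 6 - 62/J
((Q(-128) + L) + W) + 41909 = (((6 - 62/(-128)) + 6*sqrt(523)) - 4563) + 41909 = (((6 - 62*(-1/128)) + 6*sqrt(523)) - 4563) + 41909 = (((6 + 31/64) + 6*sqrt(523)) - 4563) + 41909 = ((415/64 + 6*sqrt(523)) - 4563) + 41909 = (-291617/64 + 6*sqrt(523)) + 41909 = 2390559/64 + 6*sqrt(523)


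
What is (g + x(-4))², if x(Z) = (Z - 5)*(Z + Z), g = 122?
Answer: 37636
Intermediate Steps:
x(Z) = 2*Z*(-5 + Z) (x(Z) = (-5 + Z)*(2*Z) = 2*Z*(-5 + Z))
(g + x(-4))² = (122 + 2*(-4)*(-5 - 4))² = (122 + 2*(-4)*(-9))² = (122 + 72)² = 194² = 37636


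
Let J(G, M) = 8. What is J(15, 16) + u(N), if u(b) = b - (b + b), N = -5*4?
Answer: 28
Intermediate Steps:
N = -20
u(b) = -b (u(b) = b - 2*b = -b)
J(15, 16) + u(N) = 8 - 1*(-20) = 8 + 20 = 28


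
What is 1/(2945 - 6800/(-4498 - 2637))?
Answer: 1427/4203875 ≈ 0.00033945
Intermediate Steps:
1/(2945 - 6800/(-4498 - 2637)) = 1/(2945 - 6800/(-7135)) = 1/(2945 - 6800*(-1/7135)) = 1/(2945 + 1360/1427) = 1/(4203875/1427) = 1427/4203875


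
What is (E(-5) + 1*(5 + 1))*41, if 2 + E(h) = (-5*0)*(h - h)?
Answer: 164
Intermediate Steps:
E(h) = -2 (E(h) = -2 + (-5*0)*(h - h) = -2 + 0*0 = -2 + 0 = -2)
(E(-5) + 1*(5 + 1))*41 = (-2 + 1*(5 + 1))*41 = (-2 + 1*6)*41 = (-2 + 6)*41 = 4*41 = 164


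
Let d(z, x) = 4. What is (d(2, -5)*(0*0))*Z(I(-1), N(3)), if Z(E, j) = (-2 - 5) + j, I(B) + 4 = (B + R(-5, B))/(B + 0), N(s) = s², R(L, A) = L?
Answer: 0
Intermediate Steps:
I(B) = -4 + (-5 + B)/B (I(B) = -4 + (B - 5)/(B + 0) = -4 + (-5 + B)/B)
Z(E, j) = -7 + j
(d(2, -5)*(0*0))*Z(I(-1), N(3)) = (4*(0*0))*(-7 + 3²) = (4*0)*(-7 + 9) = 0*2 = 0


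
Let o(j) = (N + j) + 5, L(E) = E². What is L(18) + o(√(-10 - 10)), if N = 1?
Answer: 330 + 2*I*√5 ≈ 330.0 + 4.4721*I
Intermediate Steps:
o(j) = 6 + j (o(j) = (1 + j) + 5 = 6 + j)
L(18) + o(√(-10 - 10)) = 18² + (6 + √(-10 - 10)) = 324 + (6 + √(-20)) = 324 + (6 + 2*I*√5) = 330 + 2*I*√5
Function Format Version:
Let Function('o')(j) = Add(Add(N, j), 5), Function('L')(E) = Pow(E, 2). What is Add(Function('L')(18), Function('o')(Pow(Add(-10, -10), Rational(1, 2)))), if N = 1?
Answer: Add(330, Mul(2, I, Pow(5, Rational(1, 2)))) ≈ Add(330.00, Mul(4.4721, I))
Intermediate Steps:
Function('o')(j) = Add(6, j) (Function('o')(j) = Add(Add(1, j), 5) = Add(6, j))
Add(Function('L')(18), Function('o')(Pow(Add(-10, -10), Rational(1, 2)))) = Add(Pow(18, 2), Add(6, Pow(Add(-10, -10), Rational(1, 2)))) = Add(324, Add(6, Pow(-20, Rational(1, 2)))) = Add(324, Add(6, Mul(2, I, Pow(5, Rational(1, 2))))) = Add(330, Mul(2, I, Pow(5, Rational(1, 2))))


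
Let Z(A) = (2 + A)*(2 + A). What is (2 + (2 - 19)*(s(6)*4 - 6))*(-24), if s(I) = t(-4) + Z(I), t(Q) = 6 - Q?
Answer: 118272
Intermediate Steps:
Z(A) = (2 + A)²
s(I) = 10 + (2 + I)² (s(I) = (6 - 1*(-4)) + (2 + I)² = (6 + 4) + (2 + I)² = 10 + (2 + I)²)
(2 + (2 - 19)*(s(6)*4 - 6))*(-24) = (2 + (2 - 19)*((10 + (2 + 6)²)*4 - 6))*(-24) = (2 - 17*((10 + 8²)*4 - 6))*(-24) = (2 - 17*((10 + 64)*4 - 6))*(-24) = (2 - 17*(74*4 - 6))*(-24) = (2 - 17*(296 - 6))*(-24) = (2 - 17*290)*(-24) = (2 - 4930)*(-24) = -4928*(-24) = 118272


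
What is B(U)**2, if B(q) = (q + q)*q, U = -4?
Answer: 1024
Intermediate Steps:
B(q) = 2*q**2 (B(q) = (2*q)*q = 2*q**2)
B(U)**2 = (2*(-4)**2)**2 = (2*16)**2 = 32**2 = 1024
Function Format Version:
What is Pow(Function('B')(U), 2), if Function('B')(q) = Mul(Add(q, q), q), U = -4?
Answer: 1024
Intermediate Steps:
Function('B')(q) = Mul(2, Pow(q, 2)) (Function('B')(q) = Mul(Mul(2, q), q) = Mul(2, Pow(q, 2)))
Pow(Function('B')(U), 2) = Pow(Mul(2, Pow(-4, 2)), 2) = Pow(Mul(2, 16), 2) = Pow(32, 2) = 1024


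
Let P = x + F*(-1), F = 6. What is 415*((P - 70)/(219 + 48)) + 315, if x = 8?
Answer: 55885/267 ≈ 209.31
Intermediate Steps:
P = 2 (P = 8 + 6*(-1) = 8 - 6 = 2)
415*((P - 70)/(219 + 48)) + 315 = 415*((2 - 70)/(219 + 48)) + 315 = 415*(-68/267) + 315 = -28220/267 + 315 = 55885/267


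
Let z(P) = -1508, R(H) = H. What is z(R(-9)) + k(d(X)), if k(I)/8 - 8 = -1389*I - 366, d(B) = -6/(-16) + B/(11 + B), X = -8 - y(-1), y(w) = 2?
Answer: 102581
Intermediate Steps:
X = -10 (X = -8 - 1*2 = -8 - 2 = -10)
d(B) = 3/8 + B/(11 + B) (d(B) = -6*(-1/16) + B/(11 + B) = 3/8 + B/(11 + B))
k(I) = -2864 - 11112*I (k(I) = 64 + 8*(-1389*I - 366) = 64 + 8*(-366 - 1389*I) = 64 + (-2928 - 11112*I) = -2864 - 11112*I)
z(R(-9)) + k(d(X)) = -1508 + (-2864 - 15279*(3 - 10)/(11 - 10)) = -1508 + (-2864 - 15279*(-7)/1) = -1508 + (-2864 - 15279*(-7)) = -1508 + (-2864 - 11112*(-77/8)) = -1508 + (-2864 + 106953) = -1508 + 104089 = 102581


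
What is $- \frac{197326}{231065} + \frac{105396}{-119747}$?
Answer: $- \frac{47982523262}{27669340555} \approx -1.7341$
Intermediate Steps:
$- \frac{197326}{231065} + \frac{105396}{-119747} = \left(-197326\right) \frac{1}{231065} + 105396 \left(- \frac{1}{119747}\right) = - \frac{197326}{231065} - \frac{105396}{119747} = - \frac{47982523262}{27669340555}$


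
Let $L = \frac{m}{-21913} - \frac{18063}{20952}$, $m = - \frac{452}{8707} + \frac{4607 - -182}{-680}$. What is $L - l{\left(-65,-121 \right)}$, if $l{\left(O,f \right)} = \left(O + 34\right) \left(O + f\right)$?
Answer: $- \frac{18143897423567431}{3146234136590} \approx -5766.9$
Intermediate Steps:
$l{\left(O,f \right)} = \left(34 + O\right) \left(O + f\right)$
$m = - \frac{42005183}{5920760}$ ($m = \left(-452\right) \frac{1}{8707} + \left(4607 + 182\right) \left(- \frac{1}{680}\right) = - \frac{452}{8707} + 4789 \left(- \frac{1}{680}\right) = - \frac{452}{8707} - \frac{4789}{680} = - \frac{42005183}{5920760} \approx -7.0946$)
$L = - \frac{2711391989491}{3146234136590}$ ($L = - \frac{42005183}{5920760 \left(-21913\right)} - \frac{18063}{20952} = \left(- \frac{42005183}{5920760}\right) \left(- \frac{1}{21913}\right) - \frac{669}{776} = \frac{42005183}{129741613880} - \frac{669}{776} = - \frac{2711391989491}{3146234136590} \approx -0.86179$)
$L - l{\left(-65,-121 \right)} = - \frac{2711391989491}{3146234136590} - \left(\left(-65\right)^{2} + 34 \left(-65\right) + 34 \left(-121\right) - -7865\right) = - \frac{2711391989491}{3146234136590} - \left(4225 - 2210 - 4114 + 7865\right) = - \frac{2711391989491}{3146234136590} - 5766 = - \frac{18143897423567431}{3146234136590}$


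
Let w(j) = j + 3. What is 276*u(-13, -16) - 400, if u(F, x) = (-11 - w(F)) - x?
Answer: 3740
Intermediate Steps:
w(j) = 3 + j
u(F, x) = -14 - F - x (u(F, x) = (-11 - (3 + F)) - x = (-11 + (-3 - F)) - x = (-14 - F) - x = -14 - F - x)
276*u(-13, -16) - 400 = 276*(-14 - 1*(-13) - 1*(-16)) - 400 = 276*(-14 + 13 + 16) - 400 = 276*15 - 400 = 4140 - 400 = 3740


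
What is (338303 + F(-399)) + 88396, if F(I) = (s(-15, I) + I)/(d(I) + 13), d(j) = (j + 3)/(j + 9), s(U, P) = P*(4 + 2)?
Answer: 388541244/911 ≈ 4.2650e+5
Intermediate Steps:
s(U, P) = 6*P (s(U, P) = P*6 = 6*P)
d(j) = (3 + j)/(9 + j)
F(I) = 7*I/(13 + (3 + I)/(9 + I)) (F(I) = (6*I + I)/((3 + I)/(9 + I) + 13) = (7*I)/(13 + (3 + I)/(9 + I)) = 7*I/(13 + (3 + I)/(9 + I)))
(338303 + F(-399)) + 88396 = (338303 + (7/2)*(-399)*(9 - 399)/(60 + 7*(-399))) + 88396 = (338303 + (7/2)*(-399)*(-390)/(60 - 2793)) + 88396 = (338303 + (7/2)*(-399)*(-390)/(-2733)) + 88396 = (338303 + (7/2)*(-399)*(-1/2733)*(-390)) + 88396 = (338303 - 181545/911) + 88396 = 308012488/911 + 88396 = 388541244/911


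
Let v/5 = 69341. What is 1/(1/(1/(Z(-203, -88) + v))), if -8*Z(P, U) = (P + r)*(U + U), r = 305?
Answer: 1/348949 ≈ 2.8657e-6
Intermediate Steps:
v = 346705 (v = 5*69341 = 346705)
Z(P, U) = -U*(305 + P)/4 (Z(P, U) = -(P + 305)*(U + U)/8 = -(305 + P)*2*U/8 = -U*(305 + P)/4)
1/(1/(1/(Z(-203, -88) + v))) = 1/(1/(1/(-¼*(-88)*(305 - 203) + 346705))) = 1/(1/(1/(-¼*(-88)*102 + 346705))) = 1/(1/(1/(2244 + 346705))) = 1/(1/(1/348949)) = 1/348949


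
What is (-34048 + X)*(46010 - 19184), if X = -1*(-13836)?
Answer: -542207112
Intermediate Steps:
X = 13836
(-34048 + X)*(46010 - 19184) = (-34048 + 13836)*(46010 - 19184) = -20212*26826 = -542207112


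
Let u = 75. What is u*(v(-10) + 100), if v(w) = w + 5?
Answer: 7125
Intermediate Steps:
v(w) = 5 + w
u*(v(-10) + 100) = 75*((5 - 10) + 100) = 75*(-5 + 100) = 75*95 = 7125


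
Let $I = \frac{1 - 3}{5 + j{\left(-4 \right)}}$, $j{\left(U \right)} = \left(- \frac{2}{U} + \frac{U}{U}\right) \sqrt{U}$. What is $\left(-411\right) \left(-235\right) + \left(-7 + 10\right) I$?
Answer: $\frac{1641930}{17} + \frac{9 i}{17} \approx 96584.0 + 0.52941 i$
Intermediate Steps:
$j{\left(U \right)} = \sqrt{U} \left(1 - \frac{2}{U}\right)$ ($j{\left(U \right)} = \left(- \frac{2}{U} + 1\right) \sqrt{U} = \left(1 - \frac{2}{U}\right) \sqrt{U} = \sqrt{U} \left(1 - \frac{2}{U}\right)$)
$I = - \frac{5 - 3 i}{17}$ ($I = \frac{1 - 3}{5 + \frac{-2 - 4}{2 i}} = - \frac{2}{5 + - \frac{i}{2} \left(-6\right)} = - \frac{2}{5 + 3 i} = - 2 \frac{5 - 3 i}{34} = - \frac{5 - 3 i}{17} \approx -0.29412 + 0.17647 i$)
$\left(-411\right) \left(-235\right) + \left(-7 + 10\right) I = \left(-411\right) \left(-235\right) + \left(-7 + 10\right) \left(- \frac{5}{17} + \frac{3 i}{17}\right) = 96585 + 3 \left(- \frac{5}{17} + \frac{3 i}{17}\right) = 96585 - \left(\frac{15}{17} - \frac{9 i}{17}\right) = \frac{1641930}{17} + \frac{9 i}{17}$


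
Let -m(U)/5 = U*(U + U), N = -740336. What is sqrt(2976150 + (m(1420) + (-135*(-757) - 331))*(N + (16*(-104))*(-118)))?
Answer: sqrt(10913483965974) ≈ 3.3036e+6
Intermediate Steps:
m(U) = -10*U**2 (m(U) = -5*U*(U + U) = -5*U*2*U = -10*U**2)
sqrt(2976150 + (m(1420) + (-135*(-757) - 331))*(N + (16*(-104))*(-118))) = sqrt(2976150 + (-10*1420**2 + (-135*(-757) - 331))*(-740336 + (16*(-104))*(-118))) = sqrt(2976150 + (-10*2016400 + (102195 - 331))*(-740336 - 1664*(-118))) = sqrt(2976150 + (-20164000 + 101864)*(-740336 + 196352)) = sqrt(2976150 - 20062136*(-543984)) = sqrt(2976150 + 10913480989824) = sqrt(10913483965974)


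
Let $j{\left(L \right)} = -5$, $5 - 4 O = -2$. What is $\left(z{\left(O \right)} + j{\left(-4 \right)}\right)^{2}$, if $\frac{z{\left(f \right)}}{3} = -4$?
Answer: $289$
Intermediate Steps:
$O = \frac{7}{4}$ ($O = \frac{5}{4} - - \frac{1}{2} = \frac{5}{4} + \frac{1}{2} = \frac{7}{4} \approx 1.75$)
$z{\left(f \right)} = -12$ ($z{\left(f \right)} = 3 \left(-4\right) = -12$)
$\left(z{\left(O \right)} + j{\left(-4 \right)}\right)^{2} = \left(-12 - 5\right)^{2} = \left(-17\right)^{2} = 289$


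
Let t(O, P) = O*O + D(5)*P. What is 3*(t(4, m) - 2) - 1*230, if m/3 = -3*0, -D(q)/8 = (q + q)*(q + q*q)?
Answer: -188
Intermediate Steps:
D(q) = -16*q*(q + q²) (D(q) = -8*(q + q)*(q + q*q) = -8*2*q*(q + q²) = -16*q*(q + q²))
m = 0 (m = 3*(-3*0) = 3*0 = 0)
t(O, P) = O² - 2400*P (t(O, P) = O*O + (16*5²*(-1 - 1*5))*P = O² + (16*25*(-1 - 5))*P = O² + (16*25*(-6))*P = O² - 2400*P)
3*(t(4, m) - 2) - 1*230 = 3*((4² - 2400*0) - 2) - 1*230 = 3*((16 + 0) - 2) - 230 = 3*(16 - 2) - 230 = 3*14 - 230 = 42 - 230 = -188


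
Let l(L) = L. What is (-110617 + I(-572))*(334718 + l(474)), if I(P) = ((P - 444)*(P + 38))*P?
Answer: -104058943565720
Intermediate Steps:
I(P) = P*(-444 + P)*(38 + P) (I(P) = ((-444 + P)*(38 + P))*P = P*(-444 + P)*(38 + P))
(-110617 + I(-572))*(334718 + l(474)) = (-110617 - 572*(-16872 + (-572)**2 - 406*(-572)))*(334718 + 474) = (-110617 - 572*(-16872 + 327184 + 232232))*335192 = (-110617 - 572*542544)*335192 = (-110617 - 310335168)*335192 = -310445785*335192 = -104058943565720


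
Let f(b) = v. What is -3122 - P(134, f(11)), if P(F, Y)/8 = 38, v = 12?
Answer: -3426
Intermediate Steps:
f(b) = 12
P(F, Y) = 304 (P(F, Y) = 8*38 = 304)
-3122 - P(134, f(11)) = -3122 - 1*304 = -3122 - 304 = -3426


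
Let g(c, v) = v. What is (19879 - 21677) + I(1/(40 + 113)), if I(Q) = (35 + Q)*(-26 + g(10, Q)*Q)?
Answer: -9699513794/3581577 ≈ -2708.2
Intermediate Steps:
I(Q) = (-26 + Q²)*(35 + Q) (I(Q) = (35 + Q)*(-26 + Q*Q) = (35 + Q)*(-26 + Q²) = (-26 + Q²)*(35 + Q))
(19879 - 21677) + I(1/(40 + 113)) = (19879 - 21677) + (-910 + (1/(40 + 113))³ - 26/(40 + 113) + 35*(1/(40 + 113))²) = -1798 + (-910 + (1/153)³ - 26/153 + 35*(1/153)²) = -1798 + (-910 + (1/153)³ - 26*1/153 + 35*(1/153)²) = -1798 + (-910 + 1/3581577 - 26/153 + 35*(1/23409)) = -1798 + (-910 + 1/3581577 - 26/153 + 35/23409) = -1798 - 3259838348/3581577 = -9699513794/3581577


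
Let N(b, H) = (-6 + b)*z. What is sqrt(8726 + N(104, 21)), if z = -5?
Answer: 2*sqrt(2059) ≈ 90.752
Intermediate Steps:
N(b, H) = 30 - 5*b (N(b, H) = (-6 + b)*(-5) = 30 - 5*b)
sqrt(8726 + N(104, 21)) = sqrt(8726 + (30 - 5*104)) = sqrt(8726 + (30 - 520)) = sqrt(8726 - 490) = sqrt(8236) = 2*sqrt(2059)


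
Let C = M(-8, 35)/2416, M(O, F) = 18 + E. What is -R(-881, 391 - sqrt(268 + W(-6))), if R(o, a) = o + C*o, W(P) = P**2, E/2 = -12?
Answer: 1061605/1208 ≈ 878.81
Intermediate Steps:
E = -24 (E = 2*(-12) = -24)
M(O, F) = -6 (M(O, F) = 18 - 24 = -6)
C = -3/1208 (C = -6/2416 = -6*1/2416 = -3/1208 ≈ -0.0024834)
R(o, a) = 1205*o/1208 (R(o, a) = o - 3*o/1208 = 1205*o/1208)
-R(-881, 391 - sqrt(268 + W(-6))) = -1205*(-881)/1208 = -1*(-1061605/1208) = 1061605/1208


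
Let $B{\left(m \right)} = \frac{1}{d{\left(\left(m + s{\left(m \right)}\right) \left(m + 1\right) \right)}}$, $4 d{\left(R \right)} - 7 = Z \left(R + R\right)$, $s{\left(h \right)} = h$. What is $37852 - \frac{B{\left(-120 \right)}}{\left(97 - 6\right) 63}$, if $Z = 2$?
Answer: $\frac{24792229186448}{654978051} \approx 37852.0$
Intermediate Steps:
$d{\left(R \right)} = \frac{7}{4} + R$ ($d{\left(R \right)} = \frac{7}{4} + \frac{2 \left(R + R\right)}{4} = \frac{7}{4} + \frac{2 \cdot 2 R}{4} = \frac{7}{4} + \frac{4 R}{4} = \frac{7}{4} + R$)
$B{\left(m \right)} = \frac{1}{\frac{7}{4} + 2 m \left(1 + m\right)}$ ($B{\left(m \right)} = \frac{1}{\frac{7}{4} + \left(m + m\right) \left(m + 1\right)} = \frac{1}{\frac{7}{4} + 2 m \left(1 + m\right)}$)
$37852 - \frac{B{\left(-120 \right)}}{\left(97 - 6\right) 63} = 37852 - \frac{4 \frac{1}{7 + 8 \left(-120\right) + 8 \left(-120\right)^{2}}}{\left(97 - 6\right) 63} = 37852 - \frac{4 \frac{1}{7 - 960 + 8 \cdot 14400}}{91 \cdot 63} = 37852 - \frac{4 \frac{1}{7 - 960 + 115200}}{5733} = 37852 - \frac{4}{114247} \cdot \frac{1}{5733} = 37852 - \frac{4}{654978051} = \frac{24792229186448}{654978051}$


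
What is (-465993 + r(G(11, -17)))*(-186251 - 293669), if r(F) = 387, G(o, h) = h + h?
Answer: 223453631520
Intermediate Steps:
G(o, h) = 2*h
(-465993 + r(G(11, -17)))*(-186251 - 293669) = (-465993 + 387)*(-186251 - 293669) = -465606*(-479920) = 223453631520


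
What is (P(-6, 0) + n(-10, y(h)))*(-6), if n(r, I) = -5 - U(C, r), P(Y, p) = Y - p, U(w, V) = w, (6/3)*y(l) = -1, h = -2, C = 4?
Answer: 90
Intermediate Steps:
y(l) = -½ (y(l) = (½)*(-1) = -½)
n(r, I) = -9 (n(r, I) = -5 - 1*4 = -5 - 4 = -9)
(P(-6, 0) + n(-10, y(h)))*(-6) = ((-6 - 1*0) - 9)*(-6) = ((-6 + 0) - 9)*(-6) = (-6 - 9)*(-6) = -15*(-6) = 90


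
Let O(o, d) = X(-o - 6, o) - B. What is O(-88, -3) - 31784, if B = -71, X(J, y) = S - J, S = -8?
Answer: -31803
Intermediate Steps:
X(J, y) = -8 - J
O(o, d) = 69 + o (O(o, d) = (-8 - (-o - 6)) - 1*(-71) = (-8 - (-6 - o)) + 71 = (-8 + (6 + o)) + 71 = (-2 + o) + 71 = 69 + o)
O(-88, -3) - 31784 = (69 - 88) - 31784 = -19 - 31784 = -31803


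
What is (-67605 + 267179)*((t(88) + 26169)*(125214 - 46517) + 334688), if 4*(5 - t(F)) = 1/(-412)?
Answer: 338789560168072355/824 ≈ 4.1115e+14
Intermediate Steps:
t(F) = 8241/1648 (t(F) = 5 - ¼/(-412) = 5 - ¼*(-1/412) = 5 + 1/1648 = 8241/1648)
(-67605 + 267179)*((t(88) + 26169)*(125214 - 46517) + 334688) = (-67605 + 267179)*((8241/1648 + 26169)*(125214 - 46517) + 334688) = 199574*((43134753/1648)*78697 + 334688) = 199574*(3394575656841/1648 + 334688) = 199574*(3395127222665/1648) = 338789560168072355/824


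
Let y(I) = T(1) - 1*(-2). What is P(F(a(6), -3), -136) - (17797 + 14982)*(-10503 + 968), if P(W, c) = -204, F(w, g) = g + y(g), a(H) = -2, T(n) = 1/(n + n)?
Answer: 312547561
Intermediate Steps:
T(n) = 1/(2*n)
y(I) = 5/2 (y(I) = (½)/1 - 1*(-2) = (½)*1 + 2 = ½ + 2 = 5/2)
F(w, g) = 5/2 + g (F(w, g) = g + 5/2 = 5/2 + g)
P(F(a(6), -3), -136) - (17797 + 14982)*(-10503 + 968) = -204 - (17797 + 14982)*(-10503 + 968) = -204 - 32779*(-9535) = -204 - 1*(-312547765) = -204 + 312547765 = 312547561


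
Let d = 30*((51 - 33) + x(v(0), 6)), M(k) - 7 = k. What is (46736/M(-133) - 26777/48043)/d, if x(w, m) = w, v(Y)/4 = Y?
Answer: -224871155/326884572 ≈ -0.68792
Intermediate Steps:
v(Y) = 4*Y
M(k) = 7 + k
d = 540 (d = 30*((51 - 33) + 4*0) = 30*(18 + 0) = 30*18 = 540)
(46736/M(-133) - 26777/48043)/d = (46736/(7 - 133) - 26777/48043)/540 = (46736/(-126) - 26777*1/48043)*(1/540) = (46736*(-1/126) - 26777/48043)*(1/540) = (-23368/63 - 26777/48043)*(1/540) = -1124355775/3026709*1/540 = -224871155/326884572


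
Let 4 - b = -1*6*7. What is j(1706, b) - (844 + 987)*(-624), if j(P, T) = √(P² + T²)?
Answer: 1142544 + 2*√728138 ≈ 1.1443e+6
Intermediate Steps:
b = 46 (b = 4 - (-1*6)*7 = 4 - (-6)*7 = 4 - 1*(-42) = 4 + 42 = 46)
j(1706, b) - (844 + 987)*(-624) = √(1706² + 46²) - (844 + 987)*(-624) = √(2910436 + 2116) - 1831*(-624) = √2912552 - 1*(-1142544) = 2*√728138 + 1142544 = 1142544 + 2*√728138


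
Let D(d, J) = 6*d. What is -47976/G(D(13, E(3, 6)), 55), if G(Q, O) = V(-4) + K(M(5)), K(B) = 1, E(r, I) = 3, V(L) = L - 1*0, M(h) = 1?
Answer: 15992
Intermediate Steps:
V(L) = L (V(L) = L + 0 = L)
G(Q, O) = -3 (G(Q, O) = -4 + 1 = -3)
-47976/G(D(13, E(3, 6)), 55) = -47976/(-3) = -47976*(-1/3) = 15992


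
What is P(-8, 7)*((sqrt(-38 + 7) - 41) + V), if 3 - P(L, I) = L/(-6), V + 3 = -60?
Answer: -520/3 + 5*I*sqrt(31)/3 ≈ -173.33 + 9.2796*I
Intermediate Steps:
V = -63 (V = -3 - 60 = -63)
P(L, I) = 3 + L/6 (P(L, I) = 3 - L/(-6) = 3 - L*(-1)/6 = 3 - (-1)*L/6 = 3 + L/6)
P(-8, 7)*((sqrt(-38 + 7) - 41) + V) = (3 + (1/6)*(-8))*((sqrt(-38 + 7) - 41) - 63) = (3 - 4/3)*((sqrt(-31) - 41) - 63) = 5*((I*sqrt(31) - 41) - 63)/3 = 5*((-41 + I*sqrt(31)) - 63)/3 = 5*(-104 + I*sqrt(31))/3 = -520/3 + 5*I*sqrt(31)/3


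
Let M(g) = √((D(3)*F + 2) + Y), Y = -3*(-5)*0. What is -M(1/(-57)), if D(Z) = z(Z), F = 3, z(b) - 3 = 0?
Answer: -√11 ≈ -3.3166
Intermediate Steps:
z(b) = 3 (z(b) = 3 + 0 = 3)
D(Z) = 3
Y = 0 (Y = 15*0 = 0)
M(g) = √11 (M(g) = √((3*3 + 2) + 0) = √((9 + 2) + 0) = √(11 + 0) = √11)
-M(1/(-57)) = -√11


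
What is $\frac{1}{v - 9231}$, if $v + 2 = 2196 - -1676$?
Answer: $- \frac{1}{5361} \approx -0.00018653$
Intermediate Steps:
$v = 3870$ ($v = -2 + \left(2196 - -1676\right) = -2 + \left(2196 + 1676\right) = -2 + 3872 = 3870$)
$\frac{1}{v - 9231} = \frac{1}{3870 - 9231} = \frac{1}{-5361} = - \frac{1}{5361}$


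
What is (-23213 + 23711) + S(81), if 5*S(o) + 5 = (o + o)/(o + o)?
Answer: 2486/5 ≈ 497.20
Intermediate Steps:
S(o) = -4/5 (S(o) = -1 + ((o + o)/(o + o))/5 = -1 + ((2*o)/((2*o)))/5 = -1 + ((2*o)*(1/(2*o)))/5 = -1 + (1/5)*1 = -1 + 1/5 = -4/5)
(-23213 + 23711) + S(81) = (-23213 + 23711) - 4/5 = 498 - 4/5 = 2486/5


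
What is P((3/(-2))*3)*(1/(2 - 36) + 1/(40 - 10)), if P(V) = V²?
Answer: 27/340 ≈ 0.079412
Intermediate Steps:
P((3/(-2))*3)*(1/(2 - 36) + 1/(40 - 10)) = ((3/(-2))*3)²*(1/(2 - 36) + 1/(40 - 10)) = ((3*(-½))*3)²*(1/(-34) + 1/30) = (-3/2*3)²*(-1/34 + 1/30) = (-9/2)²*(1/255) = (81/4)*(1/255) = 27/340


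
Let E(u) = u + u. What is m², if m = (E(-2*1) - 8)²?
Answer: 20736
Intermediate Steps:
E(u) = 2*u
m = 144 (m = (2*(-2*1) - 8)² = (2*(-2) - 8)² = (-4 - 8)² = (-12)² = 144)
m² = 144² = 20736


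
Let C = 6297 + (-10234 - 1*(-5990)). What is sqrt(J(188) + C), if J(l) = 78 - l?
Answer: sqrt(1943) ≈ 44.079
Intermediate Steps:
C = 2053 (C = 6297 + (-10234 + 5990) = 6297 - 4244 = 2053)
sqrt(J(188) + C) = sqrt((78 - 1*188) + 2053) = sqrt((78 - 188) + 2053) = sqrt(-110 + 2053) = sqrt(1943)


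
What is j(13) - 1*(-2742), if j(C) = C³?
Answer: 4939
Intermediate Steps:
j(13) - 1*(-2742) = 13³ - 1*(-2742) = 2197 + 2742 = 4939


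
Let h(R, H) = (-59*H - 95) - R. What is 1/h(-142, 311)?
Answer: -1/18302 ≈ -5.4639e-5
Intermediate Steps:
h(R, H) = -95 - R - 59*H (h(R, H) = (-95 - 59*H) - R = -95 - R - 59*H)
1/h(-142, 311) = 1/(-95 - 1*(-142) - 59*311) = 1/(-95 + 142 - 18349) = 1/(-18302) = -1/18302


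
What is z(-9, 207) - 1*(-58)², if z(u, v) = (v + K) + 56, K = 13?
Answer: -3088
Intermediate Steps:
z(u, v) = 69 + v (z(u, v) = (v + 13) + 56 = (13 + v) + 56 = 69 + v)
z(-9, 207) - 1*(-58)² = (69 + 207) - 1*(-58)² = 276 - 1*3364 = 276 - 3364 = -3088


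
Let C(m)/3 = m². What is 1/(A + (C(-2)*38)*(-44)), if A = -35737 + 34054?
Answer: -1/21747 ≈ -4.5983e-5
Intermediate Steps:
C(m) = 3*m²
A = -1683
1/(A + (C(-2)*38)*(-44)) = 1/(-1683 + ((3*(-2)²)*38)*(-44)) = 1/(-1683 + ((3*4)*38)*(-44)) = 1/(-1683 + (12*38)*(-44)) = 1/(-1683 + 456*(-44)) = 1/(-1683 - 20064) = 1/(-21747) = -1/21747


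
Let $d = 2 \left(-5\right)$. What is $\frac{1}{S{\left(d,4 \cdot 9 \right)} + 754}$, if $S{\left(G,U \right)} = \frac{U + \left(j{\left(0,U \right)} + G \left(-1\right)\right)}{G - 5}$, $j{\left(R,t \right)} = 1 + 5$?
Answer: $\frac{15}{11258} \approx 0.0013324$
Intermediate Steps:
$j{\left(R,t \right)} = 6$
$d = -10$
$S{\left(G,U \right)} = \frac{6 + U - G}{-5 + G}$ ($S{\left(G,U \right)} = \frac{U + \left(6 + G \left(-1\right)\right)}{G - 5} = \frac{U - \left(-6 + G\right)}{-5 + G} = \frac{6 + U - G}{-5 + G}$)
$\frac{1}{S{\left(d,4 \cdot 9 \right)} + 754} = \frac{1}{\frac{6 + 4 \cdot 9 - -10}{-5 - 10} + 754} = \frac{1}{\frac{6 + 36 + 10}{-15} + 754} = \frac{1}{\left(- \frac{1}{15}\right) 52 + 754} = \frac{1}{- \frac{52}{15} + 754} = \frac{1}{\frac{11258}{15}} = \frac{15}{11258}$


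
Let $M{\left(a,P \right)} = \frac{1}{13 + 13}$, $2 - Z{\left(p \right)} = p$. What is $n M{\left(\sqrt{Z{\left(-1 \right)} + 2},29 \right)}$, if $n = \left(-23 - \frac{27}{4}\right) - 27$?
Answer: $- \frac{227}{104} \approx -2.1827$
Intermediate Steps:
$Z{\left(p \right)} = 2 - p$
$M{\left(a,P \right)} = \frac{1}{26}$
$n = - \frac{227}{4}$ ($n = \left(-23 - \frac{27}{4}\right) - 27 = - \frac{119}{4} - 27 = - \frac{227}{4} \approx -56.75$)
$n M{\left(\sqrt{Z{\left(-1 \right)} + 2},29 \right)} = \left(- \frac{227}{4}\right) \frac{1}{26} = - \frac{227}{104}$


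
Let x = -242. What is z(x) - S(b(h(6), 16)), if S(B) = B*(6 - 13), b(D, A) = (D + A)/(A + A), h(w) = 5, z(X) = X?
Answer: -7597/32 ≈ -237.41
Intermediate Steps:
b(D, A) = (A + D)/(2*A) (b(D, A) = (A + D)/((2*A)) = (A + D)*(1/(2*A)) = (A + D)/(2*A))
S(B) = -7*B (S(B) = B*(-7) = -7*B)
z(x) - S(b(h(6), 16)) = -242 - (-7)*(½)*(16 + 5)/16 = -242 - (-7)*(½)*(1/16)*21 = -242 - (-7)*21/32 = -242 - 1*(-147/32) = -242 + 147/32 = -7597/32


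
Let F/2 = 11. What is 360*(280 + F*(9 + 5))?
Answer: 211680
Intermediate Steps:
F = 22 (F = 2*11 = 22)
360*(280 + F*(9 + 5)) = 360*(280 + 22*(9 + 5)) = 360*(280 + 22*14) = 360*(280 + 308) = 360*588 = 211680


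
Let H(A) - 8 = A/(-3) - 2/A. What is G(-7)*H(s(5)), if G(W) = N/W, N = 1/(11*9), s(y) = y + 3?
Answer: -61/8316 ≈ -0.0073353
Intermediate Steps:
s(y) = 3 + y
N = 1/99 (N = (1/11)*(⅑) = 1/99 ≈ 0.010101)
H(A) = 8 - 2/A - A/3 (H(A) = 8 + (A/(-3) - 2/A) = 8 + (A*(-⅓) - 2/A) = 8 + (-A/3 - 2/A) = 8 + (-2/A - A/3) = 8 - 2/A - A/3)
G(W) = 1/(99*W)
G(-7)*H(s(5)) = ((1/99)/(-7))*(8 - 2/(3 + 5) - (3 + 5)/3) = ((1/99)*(-⅐))*(8 - 2/8 - ⅓*8) = -(8 - 2*⅛ - 8/3)/693 = -(8 - ¼ - 8/3)/693 = -1/693*61/12 = -61/8316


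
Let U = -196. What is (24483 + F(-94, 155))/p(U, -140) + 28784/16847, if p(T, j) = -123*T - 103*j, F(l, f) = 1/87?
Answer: 66183303229/28235032896 ≈ 2.3440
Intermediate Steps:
F(l, f) = 1/87
(24483 + F(-94, 155))/p(U, -140) + 28784/16847 = (24483 + 1/87)/(-123*(-196) - 103*(-140)) + 28784/16847 = 2130022/(87*(24108 + 14420)) + 28784*(1/16847) = (2130022/87)/38528 + 28784/16847 = (2130022/87)*(1/38528) + 28784/16847 = 1065011/1675968 + 28784/16847 = 66183303229/28235032896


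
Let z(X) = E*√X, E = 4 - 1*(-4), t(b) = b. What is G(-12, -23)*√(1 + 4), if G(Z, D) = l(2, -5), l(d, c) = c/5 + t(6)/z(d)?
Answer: -√5 + 3*√10/8 ≈ -1.0502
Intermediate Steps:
E = 8 (E = 4 + 4 = 8)
z(X) = 8*√X
l(d, c) = c/5 + 3/(4*√d) (l(d, c) = c/5 + 6/((8*√d)) = c*(⅕) + 6*(1/(8*√d)) = c/5 + 3/(4*√d))
G(Z, D) = -1 + 3*√2/8 (G(Z, D) = (⅕)*(-5) + 3/(4*√2) = -1 + 3*(√2/2)/4 = -1 + 3*√2/8)
G(-12, -23)*√(1 + 4) = (-1 + 3*√2/8)*√(1 + 4) = (-1 + 3*√2/8)*√5 = √5*(-1 + 3*√2/8)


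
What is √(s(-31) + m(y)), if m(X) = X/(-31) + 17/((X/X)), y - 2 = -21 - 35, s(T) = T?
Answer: 2*I*√2945/31 ≈ 3.5012*I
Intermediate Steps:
y = -54 (y = 2 + (-21 - 35) = 2 - 56 = -54)
m(X) = 17 - X/31 (m(X) = X*(-1/31) + 17/1 = -X/31 + 17*1 = -X/31 + 17 = 17 - X/31)
√(s(-31) + m(y)) = √(-31 + (17 - 1/31*(-54))) = √(-31 + (17 + 54/31)) = √(-31 + 581/31) = √(-380/31) = 2*I*√2945/31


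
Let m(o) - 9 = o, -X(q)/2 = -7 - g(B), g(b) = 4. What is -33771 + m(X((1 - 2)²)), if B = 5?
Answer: -33740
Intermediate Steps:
X(q) = 22 (X(q) = -2*(-7 - 1*4) = -2*(-7 - 4) = -2*(-11) = 22)
m(o) = 9 + o
-33771 + m(X((1 - 2)²)) = -33771 + (9 + 22) = -33771 + 31 = -33740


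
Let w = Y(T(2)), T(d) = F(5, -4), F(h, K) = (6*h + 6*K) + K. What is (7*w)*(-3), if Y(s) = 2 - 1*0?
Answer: -42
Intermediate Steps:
F(h, K) = 6*h + 7*K (F(h, K) = (6*K + 6*h) + K = 6*h + 7*K)
T(d) = 2 (T(d) = 6*5 + 7*(-4) = 30 - 28 = 2)
Y(s) = 2 (Y(s) = 2 + 0 = 2)
w = 2
(7*w)*(-3) = (7*2)*(-3) = 14*(-3) = -42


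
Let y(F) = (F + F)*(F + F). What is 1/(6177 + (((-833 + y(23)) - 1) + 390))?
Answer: 1/7849 ≈ 0.00012740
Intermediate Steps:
y(F) = 4*F**2 (y(F) = (2*F)*(2*F) = 4*F**2)
1/(6177 + (((-833 + y(23)) - 1) + 390)) = 1/(6177 + (((-833 + 4*23**2) - 1) + 390)) = 1/(6177 + (((-833 + 4*529) - 1) + 390)) = 1/(6177 + (((-833 + 2116) - 1) + 390)) = 1/(6177 + ((1283 - 1) + 390)) = 1/(6177 + (1282 + 390)) = 1/(6177 + 1672) = 1/7849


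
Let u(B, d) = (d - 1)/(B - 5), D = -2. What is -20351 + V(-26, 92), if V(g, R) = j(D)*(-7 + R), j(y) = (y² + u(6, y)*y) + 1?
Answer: -19416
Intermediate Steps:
u(B, d) = (-1 + d)/(-5 + B)
j(y) = 1 + y² + y*(-1 + y) (j(y) = (y² + ((-1 + y)/(-5 + 6))*y) + 1 = (y² + ((-1 + y)/1)*y) + 1 = (y² + (1*(-1 + y))*y) + 1 = (y² + (-1 + y)*y) + 1 = (y² + y*(-1 + y)) + 1 = 1 + y² + y*(-1 + y))
V(g, R) = -77 + 11*R (V(g, R) = (1 - 1*(-2) + 2*(-2)²)*(-7 + R) = (1 + 2 + 2*4)*(-7 + R) = (1 + 2 + 8)*(-7 + R) = 11*(-7 + R) = -77 + 11*R)
-20351 + V(-26, 92) = -20351 + (-77 + 11*92) = -20351 + (-77 + 1012) = -20351 + 935 = -19416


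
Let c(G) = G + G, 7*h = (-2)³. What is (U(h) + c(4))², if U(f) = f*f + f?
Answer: 160000/2401 ≈ 66.639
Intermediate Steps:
h = -8/7 (h = (⅐)*(-2)³ = (⅐)*(-8) = -8/7 ≈ -1.1429)
c(G) = 2*G
U(f) = f + f² (U(f) = f² + f = f + f²)
(U(h) + c(4))² = (-8*(1 - 8/7)/7 + 2*4)² = (-8/7*(-⅐) + 8)² = (8/49 + 8)² = (400/49)² = 160000/2401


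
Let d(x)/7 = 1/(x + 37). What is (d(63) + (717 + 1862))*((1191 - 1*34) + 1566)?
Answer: 702280761/100 ≈ 7.0228e+6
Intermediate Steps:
d(x) = 7/(37 + x) (d(x) = 7/(x + 37) = 7/(37 + x))
(d(63) + (717 + 1862))*((1191 - 1*34) + 1566) = (7/(37 + 63) + (717 + 1862))*((1191 - 1*34) + 1566) = (7/100 + 2579)*((1191 - 34) + 1566) = (7*(1/100) + 2579)*(1157 + 1566) = (7/100 + 2579)*2723 = (257907/100)*2723 = 702280761/100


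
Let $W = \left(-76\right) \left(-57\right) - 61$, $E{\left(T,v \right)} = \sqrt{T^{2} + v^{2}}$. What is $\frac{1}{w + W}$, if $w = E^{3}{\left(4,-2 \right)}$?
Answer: $\frac{4271}{18233441} - \frac{40 \sqrt{5}}{18233441} \approx 0.00022933$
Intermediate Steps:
$W = 4271$ ($W = 4332 - 61 = 4271$)
$w = 40 \sqrt{5}$ ($w = \left(\sqrt{4^{2} + \left(-2\right)^{2}}\right)^{3} = \left(\sqrt{16 + 4}\right)^{3} = \left(\sqrt{20}\right)^{3} = \left(2 \sqrt{5}\right)^{3} = 40 \sqrt{5} \approx 89.443$)
$\frac{1}{w + W} = \frac{1}{40 \sqrt{5} + 4271} = \frac{1}{4271 + 40 \sqrt{5}}$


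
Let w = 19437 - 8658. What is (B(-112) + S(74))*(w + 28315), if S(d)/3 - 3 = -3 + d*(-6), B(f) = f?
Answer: -56451736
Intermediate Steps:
w = 10779
S(d) = -18*d (S(d) = 9 + 3*(-3 + d*(-6)) = 9 + 3*(-3 - 6*d) = 9 + (-9 - 18*d) = -18*d)
(B(-112) + S(74))*(w + 28315) = (-112 - 18*74)*(10779 + 28315) = (-112 - 1332)*39094 = -1444*39094 = -56451736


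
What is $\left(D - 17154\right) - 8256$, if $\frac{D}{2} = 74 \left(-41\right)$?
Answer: $-31478$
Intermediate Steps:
$D = -6068$ ($D = 2 \cdot 74 \left(-41\right) = 2 \left(-3034\right) = -6068$)
$\left(D - 17154\right) - 8256 = \left(-6068 - 17154\right) - 8256 = -23222 - 8256 = -31478$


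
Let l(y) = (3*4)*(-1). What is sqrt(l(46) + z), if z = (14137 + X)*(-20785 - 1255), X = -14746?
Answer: 54*sqrt(4603) ≈ 3663.7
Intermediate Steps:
l(y) = -12 (l(y) = 12*(-1) = -12)
z = 13422360 (z = (14137 - 14746)*(-20785 - 1255) = -609*(-22040) = 13422360)
sqrt(l(46) + z) = sqrt(-12 + 13422360) = sqrt(13422348) = 54*sqrt(4603)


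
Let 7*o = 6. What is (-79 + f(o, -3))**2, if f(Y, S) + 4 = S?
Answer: 7396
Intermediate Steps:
o = 6/7 (o = (1/7)*6 = 6/7 ≈ 0.85714)
f(Y, S) = -4 + S
(-79 + f(o, -3))**2 = (-79 + (-4 - 3))**2 = (-79 - 7)**2 = (-86)**2 = 7396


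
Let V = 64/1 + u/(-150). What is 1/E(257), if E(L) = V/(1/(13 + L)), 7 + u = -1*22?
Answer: 5/86661 ≈ 5.7696e-5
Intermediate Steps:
u = -29 (u = -7 - 1*22 = -7 - 22 = -29)
V = 9629/150 (V = 64/1 - 29/(-150) = 64*1 - 29*(-1/150) = 64 + 29/150 = 9629/150 ≈ 64.193)
E(L) = 125177/150 + 9629*L/150 (E(L) = 9629/(150*(1/(13 + L))) = 9629*(13 + L)/150 = 125177/150 + 9629*L/150)
1/E(257) = 1/(125177/150 + (9629/150)*257) = 1/(125177/150 + 2474653/150) = 1/(86661/5) = 5/86661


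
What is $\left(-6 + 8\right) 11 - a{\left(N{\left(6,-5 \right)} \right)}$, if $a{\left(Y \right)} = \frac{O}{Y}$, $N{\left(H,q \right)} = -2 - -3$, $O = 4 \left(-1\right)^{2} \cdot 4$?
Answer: $6$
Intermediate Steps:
$O = 16$ ($O = 4 \cdot 1 \cdot 4 = 4 \cdot 4 = 16$)
$N{\left(H,q \right)} = 1$ ($N{\left(H,q \right)} = -2 + 3 = 1$)
$a{\left(Y \right)} = \frac{16}{Y}$
$\left(-6 + 8\right) 11 - a{\left(N{\left(6,-5 \right)} \right)} = \left(-6 + 8\right) 11 - \frac{16}{1} = 2 \cdot 11 - 16 \cdot 1 = 22 - 16 = 6$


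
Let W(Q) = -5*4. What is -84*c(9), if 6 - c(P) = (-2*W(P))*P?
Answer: 29736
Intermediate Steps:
W(Q) = -20
c(P) = 6 - 40*P (c(P) = 6 - (-2*(-20))*P = 6 - 40*P)
-84*c(9) = -84*(6 - 40*9) = -84*(6 - 360) = -84*(-354) = 29736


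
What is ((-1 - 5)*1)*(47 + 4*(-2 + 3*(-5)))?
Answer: 126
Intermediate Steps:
((-1 - 5)*1)*(47 + 4*(-2 + 3*(-5))) = (-6*1)*(47 + 4*(-2 - 15)) = -6*(47 + 4*(-17)) = -6*(47 - 68) = -6*(-21) = 126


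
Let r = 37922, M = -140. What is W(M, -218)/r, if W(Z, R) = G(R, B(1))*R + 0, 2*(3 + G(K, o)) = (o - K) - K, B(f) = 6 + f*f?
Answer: -47633/37922 ≈ -1.2561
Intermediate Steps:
B(f) = 6 + f**2
G(K, o) = -3 + o/2 - K (G(K, o) = -3 + ((o - K) - K)/2 = -3 + (o - 2*K)/2 = -3 + (o/2 - K) = -3 + o/2 - K)
W(Z, R) = R*(1/2 - R) (W(Z, R) = (-3 + (6 + 1**2)/2 - R)*R + 0 = (-3 + (6 + 1)/2 - R)*R + 0 = (-3 + (1/2)*7 - R)*R + 0 = (-3 + 7/2 - R)*R + 0 = (1/2 - R)*R + 0 = R*(1/2 - R) + 0 = R*(1/2 - R))
W(M, -218)/r = -218*(1/2 - 1*(-218))/37922 = -218*(1/2 + 218)*(1/37922) = -218*437/2*(1/37922) = -47633*1/37922 = -47633/37922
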